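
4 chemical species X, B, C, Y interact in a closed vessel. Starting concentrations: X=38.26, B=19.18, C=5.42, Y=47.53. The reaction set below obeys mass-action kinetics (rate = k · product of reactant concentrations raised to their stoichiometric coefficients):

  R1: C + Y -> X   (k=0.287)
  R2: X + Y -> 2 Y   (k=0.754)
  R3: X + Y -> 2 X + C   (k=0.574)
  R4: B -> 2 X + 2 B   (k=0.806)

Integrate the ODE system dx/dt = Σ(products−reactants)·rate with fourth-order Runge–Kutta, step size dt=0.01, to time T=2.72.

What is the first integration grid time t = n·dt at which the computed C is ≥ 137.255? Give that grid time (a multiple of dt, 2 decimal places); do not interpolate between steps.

Threshold first reached at t = 2.52

RK4 with dt=0.01: 272 steps to T=2.72. Trajectory (selected grid times):
t=0.00: X=38.26 B=19.18 C=5.42 Y=47.53
t=0.30: X=93.68 B=24.43 C=109.50 Y=2.61
t=0.60: X=109.61 B=31.11 C=113.78 Y=0.04
t=0.91: X=127.30 B=39.94 C=113.88 Y=0.00
t=1.21: X=149.16 B=50.86 C=113.88 Y=0.00
t=1.51: X=176.98 B=64.78 C=113.89 Y=0.00
t=1.81: X=212.42 B=82.49 C=113.89 Y=0.00
t=2.12: X=259.25 B=105.91 C=113.90 Y=0.00
t=2.42: X=316.77 B=134.88 C=116.58 Y=0.42
t=2.51: X=334.10 B=145.03 C=136.36 Y=3.39
t=2.52: X=335.68 B=146.20 C=142.09 Y=4.15
t=2.72: X=389.24 B=171.78 C=311.10 Y=1.74
C(2.51)=136.364 < 137.255 but C(2.52)=142.089 ≥ 137.255, so the first grid time is t=2.52.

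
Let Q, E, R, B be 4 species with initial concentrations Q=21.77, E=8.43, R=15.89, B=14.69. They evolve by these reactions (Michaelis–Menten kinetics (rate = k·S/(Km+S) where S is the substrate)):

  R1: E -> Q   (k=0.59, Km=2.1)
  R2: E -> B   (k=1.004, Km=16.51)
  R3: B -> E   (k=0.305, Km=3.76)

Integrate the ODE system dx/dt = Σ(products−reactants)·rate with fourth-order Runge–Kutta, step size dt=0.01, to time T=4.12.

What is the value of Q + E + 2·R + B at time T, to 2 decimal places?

Check how each reaction changes W = Q + E + 2·R + B (weight of products minus weight of reactants):
R1: E -> Q: (1·1) − (1·1) = 1 − 1 = 0
R2: E -> B: (1·1) − (1·1) = 1 − 1 = 0
R3: B -> E: (1·1) − (1·1) = 1 − 1 = 0
Every reaction leaves W unchanged, so W is conserved and no simulation is needed: W(T) = W(0) = 21.77 + 8.43 + 2·15.89 + 14.69 = 76.67

Value at T = 76.67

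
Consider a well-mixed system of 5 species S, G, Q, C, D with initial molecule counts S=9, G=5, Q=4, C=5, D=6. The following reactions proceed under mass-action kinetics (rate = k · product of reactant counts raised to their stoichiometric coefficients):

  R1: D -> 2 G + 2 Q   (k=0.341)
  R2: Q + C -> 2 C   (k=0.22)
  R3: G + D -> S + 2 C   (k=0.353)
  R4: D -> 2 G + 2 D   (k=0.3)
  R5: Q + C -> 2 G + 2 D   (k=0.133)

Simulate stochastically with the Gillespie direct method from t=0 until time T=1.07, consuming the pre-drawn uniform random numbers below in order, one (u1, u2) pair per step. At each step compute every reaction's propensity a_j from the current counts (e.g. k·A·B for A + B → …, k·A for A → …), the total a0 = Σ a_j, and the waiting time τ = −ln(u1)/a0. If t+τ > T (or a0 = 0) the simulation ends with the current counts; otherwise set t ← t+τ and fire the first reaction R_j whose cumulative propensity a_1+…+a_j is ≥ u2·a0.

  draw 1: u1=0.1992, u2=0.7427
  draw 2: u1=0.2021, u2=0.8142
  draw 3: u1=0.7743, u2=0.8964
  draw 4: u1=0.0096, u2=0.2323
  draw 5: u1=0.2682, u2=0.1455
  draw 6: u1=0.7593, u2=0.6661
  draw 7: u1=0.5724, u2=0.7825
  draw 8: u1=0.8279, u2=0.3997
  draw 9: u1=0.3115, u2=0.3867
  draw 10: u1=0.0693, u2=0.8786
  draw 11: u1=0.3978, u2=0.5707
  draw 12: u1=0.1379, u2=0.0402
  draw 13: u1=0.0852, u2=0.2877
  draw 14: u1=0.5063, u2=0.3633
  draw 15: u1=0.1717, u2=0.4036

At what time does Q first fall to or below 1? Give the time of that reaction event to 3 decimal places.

Threshold first reached at t = 0.448

t=0.000: S=9 G=5 Q=4 C=5 D=6
Draw 1: a1=2.046, a2=4.400, a3=10.590, a4=1.800, a5=2.660, a0=21.496; τ=−ln(0.1992)/21.496=0.075 → t=0.075; u2·a0=0.7427·21.496=15.965; a1+a2=6.446 < 15.965 ≤ a1+…+a3=17.036 → R3 fires; S=10 G=4 Q=4 C=7 D=5
Draw 2: a1=1.705, a2=6.160, a3=7.060, a4=1.500, a5=3.724, a0=20.149; τ=−ln(0.2021)/20.149=0.079 → t=0.154; u2·a0=0.8142·20.149=16.405; a1+…+a3=14.925 < 16.405 ≤ a1+…+a4=16.425 → R4 fires; S=10 G=6 Q=4 C=7 D=6
Draw 3: a1=2.046, a2=6.160, a3=12.708, a4=1.800, a5=3.724, a0=26.438; τ=−ln(0.7743)/26.438=0.010 → t=0.164; u2·a0=0.8964·26.438=23.699; a1+…+a4=22.714 < 23.699 ≤ a1+…+a5=26.438 → R5 fires; S=10 G=8 Q=3 C=6 D=8
Draw 4: a1=2.728, a2=3.960, a3=22.592, a4=2.400, a5=2.394, a0=34.074; τ=−ln(0.0096)/34.074=0.136 → t=0.300; u2·a0=0.2323·34.074=7.915; a1+a2=6.688 < 7.915 ≤ a1+…+a3=29.280 → R3 fires; S=11 G=7 Q=3 C=8 D=7
Draw 5: a1=2.387, a2=5.280, a3=17.297, a4=2.100, a5=3.192, a0=30.256; τ=−ln(0.2682)/30.256=0.043 → t=0.344; u2·a0=0.1455·30.256=4.402; a1=2.387 < 4.402 ≤ a1+a2=7.667 → R2 fires; S=11 G=7 Q=2 C=9 D=7
Draw 6: a1=2.387, a2=3.960, a3=17.297, a4=2.100, a5=2.394, a0=28.138; τ=−ln(0.7593)/28.138=0.010 → t=0.354; u2·a0=0.6661·28.138=18.743; a1+a2=6.347 < 18.743 ≤ a1+…+a3=23.644 → R3 fires; S=12 G=6 Q=2 C=11 D=6
Draw 7: a1=2.046, a2=4.840, a3=12.708, a4=1.800, a5=2.926, a0=24.320; τ=−ln(0.5724)/24.320=0.023 → t=0.377; u2·a0=0.7825·24.320=19.030; a1+a2=6.886 < 19.030 ≤ a1+…+a3=19.594 → R3 fires; S=13 G=5 Q=2 C=13 D=5
Draw 8: a1=1.705, a2=5.720, a3=8.825, a4=1.500, a5=3.458, a0=21.208; τ=−ln(0.8279)/21.208=0.009 → t=0.386; u2·a0=0.3997·21.208=8.477; a1+a2=7.425 < 8.477 ≤ a1+…+a3=16.250 → R3 fires; S=14 G=4 Q=2 C=15 D=4
Draw 9: a1=1.364, a2=6.600, a3=5.648, a4=1.200, a5=3.990, a0=18.802; τ=−ln(0.3115)/18.802=0.062 → t=0.448; u2·a0=0.3867·18.802=7.271; a1=1.364 < 7.271 ≤ a1+a2=7.964 → R2 fires; S=14 G=4 Q=1 C=16 D=4
Draw 10: a1=1.364, a2=3.520, a3=5.648, a4=1.200, a5=2.128, a0=13.860; τ=−ln(0.0693)/13.860=0.193 → t=0.640; u2·a0=0.8786·13.860=12.177; a1+…+a4=11.732 < 12.177 ≤ a1+…+a5=13.860 → R5 fires; S=14 G=6 Q=0 C=15 D=6
Draw 11: a1=2.046, a2=0.000, a3=12.708, a4=1.800, a5=0.000, a0=16.554; τ=−ln(0.3978)/16.554=0.056 → t=0.696; u2·a0=0.5707·16.554=9.447; a1+a2=2.046 < 9.447 ≤ a1+…+a3=14.754 → R3 fires; S=15 G=5 Q=0 C=17 D=5
Draw 12: a1=1.705, a2=0.000, a3=8.825, a4=1.500, a5=0.000, a0=12.030; τ=−ln(0.1379)/12.030=0.165 → t=0.861; u2·a0=0.0402·12.030=0.484 ≤ a1=1.705 → R1 fires; S=15 G=7 Q=2 C=17 D=4
Draw 13: a1=1.364, a2=7.480, a3=9.884, a4=1.200, a5=4.522, a0=24.450; τ=−ln(0.0852)/24.450=0.101 → t=0.961; u2·a0=0.2877·24.450=7.034; a1=1.364 < 7.034 ≤ a1+a2=8.844 → R2 fires; S=15 G=7 Q=1 C=18 D=4
Draw 14: a1=1.364, a2=3.960, a3=9.884, a4=1.200, a5=2.394, a0=18.802; τ=−ln(0.5063)/18.802=0.036 → t=0.997; u2·a0=0.3633·18.802=6.831; a1+a2=5.324 < 6.831 ≤ a1+…+a3=15.208 → R3 fires; S=16 G=6 Q=1 C=20 D=3
Draw 15: a1=1.023, a2=4.400, a3=6.354, a4=0.900, a5=2.660, a0=15.337; τ=−ln(0.1717)/15.337=0.115 → t=1.112 > T=1.07: stop.
Q first becomes ≤ 1 when it reaches 1 at the event at t=0.448.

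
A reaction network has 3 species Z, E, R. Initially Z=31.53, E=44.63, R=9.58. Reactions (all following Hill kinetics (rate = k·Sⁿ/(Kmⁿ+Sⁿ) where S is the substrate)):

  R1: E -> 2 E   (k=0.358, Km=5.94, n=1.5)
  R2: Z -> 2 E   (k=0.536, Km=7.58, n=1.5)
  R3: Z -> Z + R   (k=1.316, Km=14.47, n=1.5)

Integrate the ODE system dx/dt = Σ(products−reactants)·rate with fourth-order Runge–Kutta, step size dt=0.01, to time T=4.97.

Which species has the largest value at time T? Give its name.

Dominant species at T: E

RK4 with dt=0.01: 497 steps to T=4.97. Trajectory (selected grid times):
t=0.00: Z=31.53 E=44.63 R=9.58
t=0.55: Z=31.27 E=45.34 R=10.13
t=1.10: Z=31.00 E=46.06 R=10.68
t=1.66: Z=30.74 E=46.79 R=11.24
t=2.21: Z=30.47 E=47.50 R=11.79
t=2.76: Z=30.21 E=48.21 R=12.33
t=3.31: Z=29.95 E=48.92 R=12.87
t=3.87: Z=29.68 E=49.65 R=13.42
t=4.42: Z=29.42 E=50.36 R=13.96
t=4.97: Z=29.16 E=51.07 R=14.50
At T=4.97: Z=29.16 E=51.07 R=14.50; the largest is E.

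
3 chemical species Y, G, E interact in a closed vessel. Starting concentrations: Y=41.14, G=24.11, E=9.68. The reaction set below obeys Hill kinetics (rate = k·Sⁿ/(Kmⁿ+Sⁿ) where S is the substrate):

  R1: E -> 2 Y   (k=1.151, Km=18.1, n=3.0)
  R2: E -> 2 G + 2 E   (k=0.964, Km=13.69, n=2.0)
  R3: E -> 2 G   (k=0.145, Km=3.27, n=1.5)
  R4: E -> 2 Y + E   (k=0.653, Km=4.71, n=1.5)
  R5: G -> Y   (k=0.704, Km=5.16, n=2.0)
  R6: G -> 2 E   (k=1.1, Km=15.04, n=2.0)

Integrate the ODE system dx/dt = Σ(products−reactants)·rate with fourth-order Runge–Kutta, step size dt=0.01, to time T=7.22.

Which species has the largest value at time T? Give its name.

RK4 with dt=0.01: 722 steps to T=7.22. Trajectory (selected grid times):
t=0.00: Y=41.14 G=24.11 E=9.68
t=0.80: Y=42.77 G=23.70 E=10.98
t=1.60: Y=44.52 G=23.38 E=12.26
t=2.41: Y=46.42 G=23.15 E=13.53
t=3.21: Y=48.43 G=23.00 E=14.76
t=4.01: Y=50.56 G=22.92 E=15.97
t=4.81: Y=52.80 G=22.90 E=17.15
t=5.62: Y=55.18 G=22.93 E=18.32
t=6.42: Y=57.62 G=23.01 E=19.46
t=7.22: Y=60.16 G=23.12 E=20.58
At T=7.22: Y=60.16 G=23.12 E=20.58; the largest is Y.

Dominant species at T: Y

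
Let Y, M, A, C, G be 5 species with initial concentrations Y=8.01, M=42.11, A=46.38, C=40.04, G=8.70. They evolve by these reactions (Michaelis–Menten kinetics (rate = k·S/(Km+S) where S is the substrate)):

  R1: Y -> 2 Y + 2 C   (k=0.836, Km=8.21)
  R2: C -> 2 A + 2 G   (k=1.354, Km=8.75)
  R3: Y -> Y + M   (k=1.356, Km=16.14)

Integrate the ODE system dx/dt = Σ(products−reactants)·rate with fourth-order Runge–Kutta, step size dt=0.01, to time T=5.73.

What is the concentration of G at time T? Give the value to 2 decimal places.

RK4 with dt=0.01: 573 steps to T=5.73. Trajectory (selected grid times):
t=0.00: Y=8.01 M=42.11 A=46.38 C=40.04 G=8.70
t=0.64: Y=8.28 M=42.40 A=47.80 C=39.86 G=10.12
t=1.27: Y=8.54 M=42.69 A=49.20 C=39.70 G=11.52
t=1.91: Y=8.82 M=43.00 A=50.62 C=39.54 G=12.94
t=2.55: Y=9.10 M=43.31 A=52.04 C=39.38 G=14.36
t=3.18: Y=9.38 M=43.62 A=53.43 C=39.24 G=15.75
t=3.82: Y=9.66 M=43.94 A=54.85 C=39.11 G=17.17
t=4.46: Y=9.95 M=44.27 A=56.27 C=38.99 G=18.59
t=5.09: Y=10.24 M=44.60 A=57.66 C=38.87 G=19.98
t=5.73: Y=10.54 M=44.94 A=59.07 C=38.76 G=21.39
Read off G at T=5.73: 21.39

G at T = 21.39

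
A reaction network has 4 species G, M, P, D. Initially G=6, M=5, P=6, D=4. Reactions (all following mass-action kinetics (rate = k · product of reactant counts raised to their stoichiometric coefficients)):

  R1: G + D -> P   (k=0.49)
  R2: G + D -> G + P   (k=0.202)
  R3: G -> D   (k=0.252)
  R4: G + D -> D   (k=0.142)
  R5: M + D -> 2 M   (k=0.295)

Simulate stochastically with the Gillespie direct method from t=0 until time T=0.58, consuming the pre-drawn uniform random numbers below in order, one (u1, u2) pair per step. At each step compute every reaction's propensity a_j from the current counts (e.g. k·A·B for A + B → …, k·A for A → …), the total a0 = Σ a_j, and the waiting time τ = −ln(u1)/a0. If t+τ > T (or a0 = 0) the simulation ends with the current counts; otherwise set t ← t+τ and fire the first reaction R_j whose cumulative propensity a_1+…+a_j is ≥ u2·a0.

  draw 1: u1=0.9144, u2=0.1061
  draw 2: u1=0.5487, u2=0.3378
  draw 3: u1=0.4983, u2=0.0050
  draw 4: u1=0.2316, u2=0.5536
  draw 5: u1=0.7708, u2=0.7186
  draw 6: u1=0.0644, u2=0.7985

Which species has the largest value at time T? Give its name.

Dominant species at T: P

t=0.000: G=6 M=5 P=6 D=4
Draw 1: a1=11.760, a2=4.848, a3=1.512, a4=3.408, a5=5.900, a0=27.428; τ=−ln(0.9144)/27.428=0.003 → t=0.003; u2·a0=0.1061·27.428=2.910 ≤ a1=11.760 → R1 fires; G=5 M=5 P=7 D=3
Draw 2: a1=7.350, a2=3.030, a3=1.260, a4=2.130, a5=4.425, a0=18.195; τ=−ln(0.5487)/18.195=0.033 → t=0.036; u2·a0=0.3378·18.195=6.146 ≤ a1=7.350 → R1 fires; G=4 M=5 P=8 D=2
Draw 3: a1=3.920, a2=1.616, a3=1.008, a4=1.136, a5=2.950, a0=10.630; τ=−ln(0.4983)/10.630=0.066 → t=0.102; u2·a0=0.0050·10.630=0.053 ≤ a1=3.920 → R1 fires; G=3 M=5 P=9 D=1
Draw 4: a1=1.470, a2=0.606, a3=0.756, a4=0.426, a5=1.475, a0=4.733; τ=−ln(0.2316)/4.733=0.309 → t=0.411; u2·a0=0.5536·4.733=2.620; a1+a2=2.076 < 2.620 ≤ a1+…+a3=2.832 → R3 fires; G=2 M=5 P=9 D=2
Draw 5: a1=1.960, a2=0.808, a3=0.504, a4=0.568, a5=2.950, a0=6.790; τ=−ln(0.7708)/6.790=0.038 → t=0.449; u2·a0=0.7186·6.790=4.879; a1+…+a4=3.840 < 4.879 ≤ a1+…+a5=6.790 → R5 fires; G=2 M=6 P=9 D=1
Draw 6: a1=0.980, a2=0.404, a3=0.504, a4=0.284, a5=1.770, a0=3.942; τ=−ln(0.0644)/3.942=0.696 → t=1.145 > T=0.58: stop.
At T=0.58: G=2 M=6 P=9 D=1; the largest is P.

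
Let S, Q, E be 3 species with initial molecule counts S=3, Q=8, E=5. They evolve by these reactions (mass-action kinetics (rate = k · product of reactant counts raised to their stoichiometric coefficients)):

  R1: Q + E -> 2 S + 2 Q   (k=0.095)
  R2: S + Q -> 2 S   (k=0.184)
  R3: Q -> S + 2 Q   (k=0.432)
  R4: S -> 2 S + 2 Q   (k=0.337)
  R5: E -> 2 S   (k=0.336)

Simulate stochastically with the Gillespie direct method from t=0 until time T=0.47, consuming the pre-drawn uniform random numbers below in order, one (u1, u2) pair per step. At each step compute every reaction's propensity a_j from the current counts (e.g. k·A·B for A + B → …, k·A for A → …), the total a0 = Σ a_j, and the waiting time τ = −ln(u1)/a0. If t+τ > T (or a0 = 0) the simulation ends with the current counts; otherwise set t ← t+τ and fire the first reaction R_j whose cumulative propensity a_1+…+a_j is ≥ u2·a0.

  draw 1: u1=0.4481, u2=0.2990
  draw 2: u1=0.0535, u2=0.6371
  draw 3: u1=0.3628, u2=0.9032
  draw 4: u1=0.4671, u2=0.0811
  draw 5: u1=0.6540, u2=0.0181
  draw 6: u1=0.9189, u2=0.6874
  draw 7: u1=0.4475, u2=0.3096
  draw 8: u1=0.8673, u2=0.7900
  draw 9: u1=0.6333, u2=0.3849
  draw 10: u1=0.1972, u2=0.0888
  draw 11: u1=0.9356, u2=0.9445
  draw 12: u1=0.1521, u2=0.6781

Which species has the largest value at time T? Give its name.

t=0.000: S=3 Q=8 E=5
Draw 1: a1=3.800, a2=4.416, a3=3.456, a4=1.011, a5=1.680, a0=14.363; τ=−ln(0.4481)/14.363=0.056 → t=0.056; u2·a0=0.2990·14.363=4.295; a1=3.800 < 4.295 ≤ a1+a2=8.216 → R2 fires; S=4 Q=7 E=5
Draw 2: a1=3.325, a2=5.152, a3=3.024, a4=1.348, a5=1.680, a0=14.529; τ=−ln(0.0535)/14.529=0.202 → t=0.257; u2·a0=0.6371·14.529=9.256; a1+a2=8.477 < 9.256 ≤ a1+…+a3=11.501 → R3 fires; S=5 Q=8 E=5
Draw 3: a1=3.800, a2=7.360, a3=3.456, a4=1.685, a5=1.680, a0=17.981; τ=−ln(0.3628)/17.981=0.056 → t=0.314; u2·a0=0.9032·17.981=16.240; a1+…+a3=14.616 < 16.240 ≤ a1+…+a4=16.301 → R4 fires; S=6 Q=10 E=5
Draw 4: a1=4.750, a2=11.040, a3=4.320, a4=2.022, a5=1.680, a0=23.812; τ=−ln(0.4671)/23.812=0.032 → t=0.346; u2·a0=0.0811·23.812=1.931 ≤ a1=4.750 → R1 fires; S=8 Q=11 E=4
Draw 5: a1=4.180, a2=16.192, a3=4.752, a4=2.696, a5=1.344, a0=29.164; τ=−ln(0.6540)/29.164=0.015 → t=0.360; u2·a0=0.0181·29.164=0.528 ≤ a1=4.180 → R1 fires; S=10 Q=12 E=3
Draw 6: a1=3.420, a2=22.080, a3=5.184, a4=3.370, a5=1.008, a0=35.062; τ=−ln(0.9189)/35.062=0.002 → t=0.363; u2·a0=0.6874·35.062=24.102; a1=3.420 < 24.102 ≤ a1+a2=25.500 → R2 fires; S=11 Q=11 E=3
Draw 7: a1=3.135, a2=22.264, a3=4.752, a4=3.707, a5=1.008, a0=34.866; τ=−ln(0.4475)/34.866=0.023 → t=0.386; u2·a0=0.3096·34.866=10.795; a1=3.135 < 10.795 ≤ a1+a2=25.399 → R2 fires; S=12 Q=10 E=3
Draw 8: a1=2.850, a2=22.080, a3=4.320, a4=4.044, a5=1.008, a0=34.302; τ=−ln(0.8673)/34.302=0.004 → t=0.390; u2·a0=0.7900·34.302=27.099; a1+a2=24.930 < 27.099 ≤ a1+…+a3=29.250 → R3 fires; S=13 Q=11 E=3
Draw 9: a1=3.135, a2=26.312, a3=4.752, a4=4.381, a5=1.008, a0=39.588; τ=−ln(0.6333)/39.588=0.012 → t=0.402; u2·a0=0.3849·39.588=15.237; a1=3.135 < 15.237 ≤ a1+a2=29.447 → R2 fires; S=14 Q=10 E=3
Draw 10: a1=2.850, a2=25.760, a3=4.320, a4=4.718, a5=1.008, a0=38.656; τ=−ln(0.1972)/38.656=0.042 → t=0.444; u2·a0=0.0888·38.656=3.433; a1=2.850 < 3.433 ≤ a1+a2=28.610 → R2 fires; S=15 Q=9 E=3
Draw 11: a1=2.565, a2=24.840, a3=3.888, a4=5.055, a5=1.008, a0=37.356; τ=−ln(0.9356)/37.356=0.002 → t=0.445; u2·a0=0.9445·37.356=35.283; a1+…+a3=31.293 < 35.283 ≤ a1+…+a4=36.348 → R4 fires; S=16 Q=11 E=3
Draw 12: a1=3.135, a2=32.384, a3=4.752, a4=5.392, a5=1.008, a0=46.671; τ=−ln(0.1521)/46.671=0.040 → t=0.486 > T=0.47: stop.
At T=0.47: S=16 Q=11 E=3; the largest is S.

Dominant species at T: S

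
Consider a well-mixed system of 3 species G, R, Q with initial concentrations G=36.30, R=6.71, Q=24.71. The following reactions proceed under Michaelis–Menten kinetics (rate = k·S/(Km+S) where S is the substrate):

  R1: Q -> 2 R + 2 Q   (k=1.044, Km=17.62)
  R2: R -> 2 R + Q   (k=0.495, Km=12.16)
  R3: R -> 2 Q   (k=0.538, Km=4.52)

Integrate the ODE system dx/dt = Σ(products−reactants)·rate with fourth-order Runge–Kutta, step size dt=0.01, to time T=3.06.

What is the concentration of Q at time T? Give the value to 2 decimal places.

Q at T = 29.39

RK4 with dt=0.01: 306 steps to T=3.06. Trajectory (selected grid times):
t=0.00: G=36.30 R=6.71 Q=24.71
t=0.34: G=36.30 R=7.08 Q=25.20
t=0.68: G=36.30 R=7.45 Q=25.70
t=1.02: G=36.30 R=7.82 Q=26.20
t=1.36: G=36.30 R=8.20 Q=26.72
t=1.70: G=36.30 R=8.57 Q=27.24
t=2.04: G=36.30 R=8.96 Q=27.77
t=2.38: G=36.30 R=9.34 Q=28.30
t=2.72: G=36.30 R=9.73 Q=28.84
t=3.06: G=36.30 R=10.12 Q=29.39
Read off Q at T=3.06: 29.39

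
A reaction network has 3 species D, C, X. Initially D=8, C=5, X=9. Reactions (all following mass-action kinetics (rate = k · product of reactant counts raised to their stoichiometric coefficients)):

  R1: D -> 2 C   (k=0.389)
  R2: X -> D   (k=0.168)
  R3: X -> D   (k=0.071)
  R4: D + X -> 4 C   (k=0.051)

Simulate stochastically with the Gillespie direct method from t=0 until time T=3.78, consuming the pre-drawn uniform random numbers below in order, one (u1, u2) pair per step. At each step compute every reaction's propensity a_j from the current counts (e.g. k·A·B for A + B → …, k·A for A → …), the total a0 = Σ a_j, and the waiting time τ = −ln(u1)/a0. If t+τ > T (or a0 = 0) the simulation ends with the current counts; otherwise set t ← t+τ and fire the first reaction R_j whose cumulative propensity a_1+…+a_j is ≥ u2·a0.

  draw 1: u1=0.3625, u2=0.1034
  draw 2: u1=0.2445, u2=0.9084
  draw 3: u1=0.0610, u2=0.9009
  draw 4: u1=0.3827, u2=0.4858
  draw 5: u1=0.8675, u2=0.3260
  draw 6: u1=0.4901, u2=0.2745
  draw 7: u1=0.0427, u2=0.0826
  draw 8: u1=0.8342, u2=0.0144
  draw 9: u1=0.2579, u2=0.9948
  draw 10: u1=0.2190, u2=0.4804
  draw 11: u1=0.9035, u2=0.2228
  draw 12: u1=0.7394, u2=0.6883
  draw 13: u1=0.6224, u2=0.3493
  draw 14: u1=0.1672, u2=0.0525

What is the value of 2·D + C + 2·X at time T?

Check how each reaction changes W = 2·D + C + 2·X (weight of products minus weight of reactants):
R1: D -> 2 C: (1·2) − (2·1) = 2 − 2 = 0
R2: X -> D: (2·1) − (2·1) = 2 − 2 = 0
R3: X -> D: (2·1) − (2·1) = 2 − 2 = 0
R4: D + X -> 4 C: (1·4) − (2·1 + 2·1) = 4 − 4 = 0
Every reaction leaves W unchanged, so W is conserved and no simulation is needed: W(T) = W(0) = 2·8 + 5 + 2·9 = 39

Value at T = 39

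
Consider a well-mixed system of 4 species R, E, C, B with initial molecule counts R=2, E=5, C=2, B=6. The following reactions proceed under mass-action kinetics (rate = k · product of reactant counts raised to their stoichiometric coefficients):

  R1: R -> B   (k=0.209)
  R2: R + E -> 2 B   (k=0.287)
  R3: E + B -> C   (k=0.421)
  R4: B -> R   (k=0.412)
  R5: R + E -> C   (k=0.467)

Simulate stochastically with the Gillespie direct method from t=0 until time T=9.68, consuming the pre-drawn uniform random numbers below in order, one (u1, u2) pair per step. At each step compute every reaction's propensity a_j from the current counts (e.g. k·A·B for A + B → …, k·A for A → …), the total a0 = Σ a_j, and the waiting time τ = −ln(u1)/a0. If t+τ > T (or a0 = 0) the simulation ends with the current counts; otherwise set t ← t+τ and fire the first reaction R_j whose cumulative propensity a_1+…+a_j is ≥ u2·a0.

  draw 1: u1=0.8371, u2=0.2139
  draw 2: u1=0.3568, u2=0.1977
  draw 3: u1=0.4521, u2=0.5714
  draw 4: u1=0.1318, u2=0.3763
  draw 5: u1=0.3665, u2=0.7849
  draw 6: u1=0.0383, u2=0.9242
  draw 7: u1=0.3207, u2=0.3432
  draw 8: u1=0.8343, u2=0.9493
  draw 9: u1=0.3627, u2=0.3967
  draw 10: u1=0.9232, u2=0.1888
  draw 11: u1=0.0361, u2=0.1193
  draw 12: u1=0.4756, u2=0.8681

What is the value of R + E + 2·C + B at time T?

Check how each reaction changes W = R + E + 2·C + B (weight of products minus weight of reactants):
R1: R -> B: (1·1) − (1·1) = 1 − 1 = 0
R2: R + E -> 2 B: (1·2) − (1·1 + 1·1) = 2 − 2 = 0
R3: E + B -> C: (2·1) − (1·1 + 1·1) = 2 − 2 = 0
R4: B -> R: (1·1) − (1·1) = 1 − 1 = 0
R5: R + E -> C: (2·1) − (1·1 + 1·1) = 2 − 2 = 0
Every reaction leaves W unchanged, so W is conserved and no simulation is needed: W(T) = W(0) = 2 + 5 + 2·2 + 6 = 17

Value at T = 17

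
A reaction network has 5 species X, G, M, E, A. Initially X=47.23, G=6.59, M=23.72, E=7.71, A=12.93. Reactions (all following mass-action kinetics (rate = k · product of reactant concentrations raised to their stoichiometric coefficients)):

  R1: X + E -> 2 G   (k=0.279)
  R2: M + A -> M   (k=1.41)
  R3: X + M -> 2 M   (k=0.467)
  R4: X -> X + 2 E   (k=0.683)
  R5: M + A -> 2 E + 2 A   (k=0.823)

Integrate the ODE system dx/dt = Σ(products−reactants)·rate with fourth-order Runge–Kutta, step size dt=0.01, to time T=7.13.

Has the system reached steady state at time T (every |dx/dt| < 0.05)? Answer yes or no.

Steady state at T: yes

RK4 with dt=0.01: 713 steps to T=7.13. Trajectory (selected grid times):
t=0.00: X=47.23 G=6.59 M=23.72 E=7.71 A=12.93
t=0.79: X=0.00 G=32.22 M=40.01 E=34.33 A=0.00
t=1.58: X=0.00 G=32.22 M=40.01 E=34.33 A=0.00
t=2.38: X=0.00 G=32.22 M=40.01 E=34.33 A=0.00
t=3.17: X=0.00 G=32.22 M=40.01 E=34.33 A=0.00
t=3.96: X=0.00 G=32.22 M=40.01 E=34.33 A=0.00
t=4.75: X=0.00 G=32.22 M=40.01 E=34.33 A=0.00
t=5.55: X=0.00 G=32.22 M=40.01 E=34.33 A=0.00
t=6.34: X=0.00 G=32.22 M=40.01 E=34.33 A=0.00
t=7.13: X=0.00 G=32.22 M=40.01 E=34.33 A=0.00
Rates at T: R1=0.0000, R2=0.0000, R3=0.0000, R4=0.0000, R5=0.0000
dx/dt at T (Σ net stoichiometry × rate): X=-0.0000, G=+0.0000, M=-0.0000, E=+0.0000, A=-0.0000
Largest |dx/dt| is |+0.0000| (E) < 0.05 → steady.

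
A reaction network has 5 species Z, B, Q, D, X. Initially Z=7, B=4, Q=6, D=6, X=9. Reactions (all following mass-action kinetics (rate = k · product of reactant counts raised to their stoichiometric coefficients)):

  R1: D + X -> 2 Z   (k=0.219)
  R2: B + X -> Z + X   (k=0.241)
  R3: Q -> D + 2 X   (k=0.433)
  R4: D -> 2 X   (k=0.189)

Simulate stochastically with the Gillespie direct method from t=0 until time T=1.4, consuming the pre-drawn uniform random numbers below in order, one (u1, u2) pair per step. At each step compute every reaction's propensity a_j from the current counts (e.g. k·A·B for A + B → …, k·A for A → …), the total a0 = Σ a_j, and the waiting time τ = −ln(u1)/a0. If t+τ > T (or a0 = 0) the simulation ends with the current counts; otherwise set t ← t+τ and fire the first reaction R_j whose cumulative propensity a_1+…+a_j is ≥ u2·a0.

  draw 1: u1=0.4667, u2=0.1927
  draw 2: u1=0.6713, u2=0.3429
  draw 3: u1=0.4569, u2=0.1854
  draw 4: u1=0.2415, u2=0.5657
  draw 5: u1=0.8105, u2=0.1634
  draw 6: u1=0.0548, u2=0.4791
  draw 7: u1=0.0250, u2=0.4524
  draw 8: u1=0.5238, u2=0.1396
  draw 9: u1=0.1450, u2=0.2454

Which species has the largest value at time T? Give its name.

t=0.000: Z=7 B=4 Q=6 D=6 X=9
Draw 1: a1=11.826, a2=8.676, a3=2.598, a4=1.134, a0=24.234; τ=−ln(0.4667)/24.234=0.031 → t=0.031; u2·a0=0.1927·24.234=4.670 ≤ a1=11.826 → R1 fires; Z=9 B=4 Q=6 D=5 X=8
Draw 2: a1=8.760, a2=7.712, a3=2.598, a4=0.945, a0=20.015; τ=−ln(0.6713)/20.015=0.020 → t=0.051; u2·a0=0.3429·20.015=6.863 ≤ a1=8.760 → R1 fires; Z=11 B=4 Q=6 D=4 X=7
Draw 3: a1=6.132, a2=6.748, a3=2.598, a4=0.756, a0=16.234; τ=−ln(0.4569)/16.234=0.048 → t=0.100; u2·a0=0.1854·16.234=3.010 ≤ a1=6.132 → R1 fires; Z=13 B=4 Q=6 D=3 X=6
Draw 4: a1=3.942, a2=5.784, a3=2.598, a4=0.567, a0=12.891; τ=−ln(0.2415)/12.891=0.110 → t=0.210; u2·a0=0.5657·12.891=7.292; a1=3.942 < 7.292 ≤ a1+a2=9.726 → R2 fires; Z=14 B=3 Q=6 D=3 X=6
Draw 5: a1=3.942, a2=4.338, a3=2.598, a4=0.567, a0=11.445; τ=−ln(0.8105)/11.445=0.018 → t=0.228; u2·a0=0.1634·11.445=1.870 ≤ a1=3.942 → R1 fires; Z=16 B=3 Q=6 D=2 X=5
Draw 6: a1=2.190, a2=3.615, a3=2.598, a4=0.378, a0=8.781; τ=−ln(0.0548)/8.781=0.331 → t=0.559; u2·a0=0.4791·8.781=4.207; a1=2.190 < 4.207 ≤ a1+a2=5.805 → R2 fires; Z=17 B=2 Q=6 D=2 X=5
Draw 7: a1=2.190, a2=2.410, a3=2.598, a4=0.378, a0=7.576; τ=−ln(0.0250)/7.576=0.487 → t=1.046; u2·a0=0.4524·7.576=3.427; a1=2.190 < 3.427 ≤ a1+a2=4.600 → R2 fires; Z=18 B=1 Q=6 D=2 X=5
Draw 8: a1=2.190, a2=1.205, a3=2.598, a4=0.378, a0=6.371; τ=−ln(0.5238)/6.371=0.101 → t=1.147; u2·a0=0.1396·6.371=0.889 ≤ a1=2.190 → R1 fires; Z=20 B=1 Q=6 D=1 X=4
Draw 9: a1=0.876, a2=0.964, a3=2.598, a4=0.189, a0=4.627; τ=−ln(0.1450)/4.627=0.417 → t=1.565 > T=1.4: stop.
At T=1.4: Z=20 B=1 Q=6 D=1 X=4; the largest is Z.

Dominant species at T: Z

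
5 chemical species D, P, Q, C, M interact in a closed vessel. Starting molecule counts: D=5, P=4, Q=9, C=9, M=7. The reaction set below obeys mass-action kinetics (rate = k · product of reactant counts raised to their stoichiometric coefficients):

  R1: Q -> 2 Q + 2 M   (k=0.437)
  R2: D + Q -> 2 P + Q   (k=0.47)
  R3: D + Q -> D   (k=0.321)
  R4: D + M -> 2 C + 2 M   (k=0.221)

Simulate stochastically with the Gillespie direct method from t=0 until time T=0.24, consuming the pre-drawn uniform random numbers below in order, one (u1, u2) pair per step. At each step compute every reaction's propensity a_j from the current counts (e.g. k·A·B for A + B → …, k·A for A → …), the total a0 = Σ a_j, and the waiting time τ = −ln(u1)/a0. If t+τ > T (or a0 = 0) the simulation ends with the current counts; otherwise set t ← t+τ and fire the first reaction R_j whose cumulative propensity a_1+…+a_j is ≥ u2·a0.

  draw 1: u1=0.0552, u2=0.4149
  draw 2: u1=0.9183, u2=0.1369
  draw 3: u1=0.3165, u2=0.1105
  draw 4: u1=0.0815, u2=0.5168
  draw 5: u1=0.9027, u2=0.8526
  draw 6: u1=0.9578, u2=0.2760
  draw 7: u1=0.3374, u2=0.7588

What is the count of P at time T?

P at T = 10

t=0.000: D=5 P=4 Q=9 C=9 M=7
Draw 1: a1=3.933, a2=21.150, a3=14.445, a4=7.735, a0=47.263; τ=−ln(0.0552)/47.263=0.061 → t=0.061; u2·a0=0.4149·47.263=19.609; a1=3.933 < 19.609 ≤ a1+a2=25.083 → R2 fires; D=4 P=6 Q=9 C=9 M=7
Draw 2: a1=3.933, a2=16.920, a3=11.556, a4=6.188, a0=38.597; τ=−ln(0.9183)/38.597=0.002 → t=0.063; u2·a0=0.1369·38.597=5.284; a1=3.933 < 5.284 ≤ a1+a2=20.853 → R2 fires; D=3 P=8 Q=9 C=9 M=7
Draw 3: a1=3.933, a2=12.690, a3=8.667, a4=4.641, a0=29.931; τ=−ln(0.3165)/29.931=0.038 → t=0.102; u2·a0=0.1105·29.931=3.307 ≤ a1=3.933 → R1 fires; D=3 P=8 Q=10 C=9 M=9
Draw 4: a1=4.370, a2=14.100, a3=9.630, a4=5.967, a0=34.067; τ=−ln(0.0815)/34.067=0.074 → t=0.176; u2·a0=0.5168·34.067=17.606; a1=4.370 < 17.606 ≤ a1+a2=18.470 → R2 fires; D=2 P=10 Q=10 C=9 M=9
Draw 5: a1=4.370, a2=9.400, a3=6.420, a4=3.978, a0=24.168; τ=−ln(0.9027)/24.168=0.004 → t=0.180; u2·a0=0.8526·24.168=20.606; a1+…+a3=20.190 < 20.606 ≤ a1+…+a4=24.168 → R4 fires; D=1 P=10 Q=10 C=11 M=10
Draw 6: a1=4.370, a2=4.700, a3=3.210, a4=2.210, a0=14.490; τ=−ln(0.9578)/14.490=0.003 → t=0.183; u2·a0=0.2760·14.490=3.999 ≤ a1=4.370 → R1 fires; D=1 P=10 Q=11 C=11 M=12
Draw 7: a1=4.807, a2=5.170, a3=3.531, a4=2.652, a0=16.160; τ=−ln(0.3374)/16.160=0.067 → t=0.250 > T=0.24: stop.
Read off P at T=0.24: 10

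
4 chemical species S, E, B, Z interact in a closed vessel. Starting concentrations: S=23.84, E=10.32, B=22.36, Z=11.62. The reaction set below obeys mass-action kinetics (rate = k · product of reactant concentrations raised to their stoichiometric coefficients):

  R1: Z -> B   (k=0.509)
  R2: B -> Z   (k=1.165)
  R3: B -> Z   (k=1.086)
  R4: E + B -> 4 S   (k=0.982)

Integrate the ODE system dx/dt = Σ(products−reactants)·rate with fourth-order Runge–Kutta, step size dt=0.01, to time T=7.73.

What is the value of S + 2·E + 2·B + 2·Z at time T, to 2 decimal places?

Value at T = 112.44

Check how each reaction changes W = S + 2·E + 2·B + 2·Z (weight of products minus weight of reactants):
R1: Z -> B: (2·1) − (2·1) = 2 − 2 = 0
R2: B -> Z: (2·1) − (2·1) = 2 − 2 = 0
R3: B -> Z: (2·1) − (2·1) = 2 − 2 = 0
R4: E + B -> 4 S: (1·4) − (2·1 + 2·1) = 4 − 4 = 0
Every reaction leaves W unchanged, so W is conserved and no simulation is needed: W(T) = W(0) = 23.84 + 2·10.32 + 2·22.36 + 2·11.62 = 112.44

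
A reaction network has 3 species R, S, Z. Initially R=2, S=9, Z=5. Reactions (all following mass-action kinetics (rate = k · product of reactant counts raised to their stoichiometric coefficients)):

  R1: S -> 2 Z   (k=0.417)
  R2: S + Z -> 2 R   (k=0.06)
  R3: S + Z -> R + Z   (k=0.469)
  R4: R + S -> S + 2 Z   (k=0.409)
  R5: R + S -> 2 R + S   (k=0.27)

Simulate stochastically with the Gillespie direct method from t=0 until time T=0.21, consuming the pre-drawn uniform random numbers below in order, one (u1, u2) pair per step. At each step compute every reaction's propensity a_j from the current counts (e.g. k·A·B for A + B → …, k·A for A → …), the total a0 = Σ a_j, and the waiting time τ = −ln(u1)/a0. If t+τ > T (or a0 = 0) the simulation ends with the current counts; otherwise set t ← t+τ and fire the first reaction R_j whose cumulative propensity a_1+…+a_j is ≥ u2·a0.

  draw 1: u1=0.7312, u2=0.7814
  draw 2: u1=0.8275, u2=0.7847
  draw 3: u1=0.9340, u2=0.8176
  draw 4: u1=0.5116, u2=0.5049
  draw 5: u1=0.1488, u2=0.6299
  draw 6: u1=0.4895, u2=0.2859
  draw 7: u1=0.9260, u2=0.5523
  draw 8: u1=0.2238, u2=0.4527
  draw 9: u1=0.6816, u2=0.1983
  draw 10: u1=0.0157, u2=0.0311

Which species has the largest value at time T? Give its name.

t=0.000: R=2 S=9 Z=5
Draw 1: a1=3.753, a2=2.700, a3=21.105, a4=7.362, a5=4.860, a0=39.780; τ=−ln(0.7312)/39.780=0.008 → t=0.008; u2·a0=0.7814·39.780=31.084; a1+…+a3=27.558 < 31.084 ≤ a1+…+a4=34.920 → R4 fires; R=1 S=9 Z=7
Draw 2: a1=3.753, a2=3.780, a3=29.547, a4=3.681, a5=2.430, a0=43.191; τ=−ln(0.8275)/43.191=0.004 → t=0.012; u2·a0=0.7847·43.191=33.892; a1+a2=7.533 < 33.892 ≤ a1+…+a3=37.080 → R3 fires; R=2 S=8 Z=7
Draw 3: a1=3.336, a2=3.360, a3=26.264, a4=6.544, a5=4.320, a0=43.824; τ=−ln(0.9340)/43.824=0.002 → t=0.014; u2·a0=0.8176·43.824=35.831; a1+…+a3=32.960 < 35.831 ≤ a1+…+a4=39.504 → R4 fires; R=1 S=8 Z=9
Draw 4: a1=3.336, a2=4.320, a3=33.768, a4=3.272, a5=2.160, a0=46.856; τ=−ln(0.5116)/46.856=0.014 → t=0.028; u2·a0=0.5049·46.856=23.658; a1+a2=7.656 < 23.658 ≤ a1+…+a3=41.424 → R3 fires; R=2 S=7 Z=9
Draw 5: a1=2.919, a2=3.780, a3=29.547, a4=5.726, a5=3.780, a0=45.752; τ=−ln(0.1488)/45.752=0.042 → t=0.070; u2·a0=0.6299·45.752=28.819; a1+a2=6.699 < 28.819 ≤ a1+…+a3=36.246 → R3 fires; R=3 S=6 Z=9
Draw 6: a1=2.502, a2=3.240, a3=25.326, a4=7.362, a5=4.860, a0=43.290; τ=−ln(0.4895)/43.290=0.017 → t=0.086; u2·a0=0.2859·43.290=12.377; a1+a2=5.742 < 12.377 ≤ a1+…+a3=31.068 → R3 fires; R=4 S=5 Z=9
Draw 7: a1=2.085, a2=2.700, a3=21.105, a4=8.180, a5=5.400, a0=39.470; τ=−ln(0.9260)/39.470=0.002 → t=0.088; u2·a0=0.5523·39.470=21.799; a1+a2=4.785 < 21.799 ≤ a1+…+a3=25.890 → R3 fires; R=5 S=4 Z=9
Draw 8: a1=1.668, a2=2.160, a3=16.884, a4=8.180, a5=5.400, a0=34.292; τ=−ln(0.2238)/34.292=0.044 → t=0.132; u2·a0=0.4527·34.292=15.524; a1+a2=3.828 < 15.524 ≤ a1+…+a3=20.712 → R3 fires; R=6 S=3 Z=9
Draw 9: a1=1.251, a2=1.620, a3=12.663, a4=7.362, a5=4.860, a0=27.756; τ=−ln(0.6816)/27.756=0.014 → t=0.146; u2·a0=0.1983·27.756=5.504; a1+a2=2.871 < 5.504 ≤ a1+…+a3=15.534 → R3 fires; R=7 S=2 Z=9
Draw 10: a1=0.834, a2=1.080, a3=8.442, a4=5.726, a5=3.780, a0=19.862; τ=−ln(0.0157)/19.862=0.209 → t=0.355 > T=0.21: stop.
At T=0.21: R=7 S=2 Z=9; the largest is Z.

Dominant species at T: Z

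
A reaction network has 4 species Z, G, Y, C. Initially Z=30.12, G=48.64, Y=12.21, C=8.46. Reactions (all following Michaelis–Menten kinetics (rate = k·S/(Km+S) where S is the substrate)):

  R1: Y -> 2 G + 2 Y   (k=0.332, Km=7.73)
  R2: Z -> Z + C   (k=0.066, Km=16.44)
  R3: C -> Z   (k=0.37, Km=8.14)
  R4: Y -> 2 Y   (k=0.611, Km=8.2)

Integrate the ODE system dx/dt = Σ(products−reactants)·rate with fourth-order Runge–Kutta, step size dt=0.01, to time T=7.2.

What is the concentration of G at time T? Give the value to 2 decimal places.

RK4 with dt=0.01: 720 steps to T=7.2. Trajectory (selected grid times):
t=0.00: Z=30.12 G=48.64 Y=12.21 C=8.46
t=0.80: Z=30.27 G=48.97 Y=12.67 C=8.34
t=1.60: Z=30.42 G=49.30 Y=13.13 C=8.23
t=2.40: Z=30.57 G=49.64 Y=13.60 C=8.11
t=3.20: Z=30.72 G=49.98 Y=14.08 C=8.00
t=4.00: Z=30.86 G=50.32 Y=14.57 C=7.89
t=4.80: Z=31.01 G=50.67 Y=15.05 C=7.78
t=5.60: Z=31.15 G=51.02 Y=15.55 C=7.67
t=6.40: Z=31.29 G=51.38 Y=16.05 C=7.56
t=7.20: Z=31.44 G=51.74 Y=16.55 C=7.45
Read off G at T=7.2: 51.74

G at T = 51.74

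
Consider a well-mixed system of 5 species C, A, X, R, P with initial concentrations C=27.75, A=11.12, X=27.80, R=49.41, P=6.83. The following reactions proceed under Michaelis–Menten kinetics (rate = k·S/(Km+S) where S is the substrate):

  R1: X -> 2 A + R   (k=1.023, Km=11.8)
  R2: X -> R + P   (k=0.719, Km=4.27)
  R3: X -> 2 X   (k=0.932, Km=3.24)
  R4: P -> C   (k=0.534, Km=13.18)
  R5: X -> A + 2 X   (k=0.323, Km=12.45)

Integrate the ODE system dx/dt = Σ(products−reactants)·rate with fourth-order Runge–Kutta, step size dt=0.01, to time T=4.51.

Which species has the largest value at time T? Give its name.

Dominant species at T: R

RK4 with dt=0.01: 451 steps to T=4.51. Trajectory (selected grid times):
t=0.00: C=27.75 A=11.12 X=27.80 R=49.41 P=6.83
t=0.50: C=27.84 A=11.95 X=27.66 R=50.08 P=7.05
t=1.00: C=27.94 A=12.78 X=27.52 R=50.75 P=7.27
t=1.50: C=28.03 A=13.60 X=27.38 R=51.42 P=7.48
t=2.00: C=28.13 A=14.43 X=27.24 R=52.09 P=7.70
t=2.51: C=28.23 A=15.27 X=27.09 R=52.77 P=7.91
t=3.01: C=28.33 A=16.09 X=26.95 R=53.43 P=8.12
t=3.51: C=28.43 A=16.91 X=26.81 R=54.10 P=8.33
t=4.01: C=28.54 A=17.73 X=26.67 R=54.76 P=8.53
t=4.51: C=28.64 A=18.55 X=26.54 R=55.43 P=8.74
At T=4.51: C=28.64 A=18.55 X=26.54 R=55.43 P=8.74; the largest is R.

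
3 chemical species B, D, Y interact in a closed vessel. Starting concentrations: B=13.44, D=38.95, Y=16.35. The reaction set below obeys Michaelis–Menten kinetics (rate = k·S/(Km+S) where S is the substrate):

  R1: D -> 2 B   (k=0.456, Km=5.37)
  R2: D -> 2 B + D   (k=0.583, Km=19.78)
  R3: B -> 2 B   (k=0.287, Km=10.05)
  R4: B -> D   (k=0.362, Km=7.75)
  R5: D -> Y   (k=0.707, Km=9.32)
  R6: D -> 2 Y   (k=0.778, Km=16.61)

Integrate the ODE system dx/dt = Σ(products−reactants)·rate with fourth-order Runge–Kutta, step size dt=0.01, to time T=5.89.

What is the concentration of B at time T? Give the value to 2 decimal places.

B at T = 22.09

RK4 with dt=0.01: 589 steps to T=5.89. Trajectory (selected grid times):
t=0.00: B=13.44 D=38.95 Y=16.35
t=0.65: B=14.42 D=38.12 Y=17.43
t=1.31: B=15.41 D=37.28 Y=18.51
t=1.96: B=16.37 D=36.46 Y=19.58
t=2.62: B=17.35 D=35.64 Y=20.65
t=3.27: B=18.30 D=34.84 Y=21.70
t=3.93: B=19.27 D=34.04 Y=22.76
t=4.58: B=20.21 D=33.25 Y=23.80
t=5.24: B=21.16 D=32.46 Y=24.85
t=5.89: B=22.09 D=31.69 Y=25.87
Read off B at T=5.89: 22.09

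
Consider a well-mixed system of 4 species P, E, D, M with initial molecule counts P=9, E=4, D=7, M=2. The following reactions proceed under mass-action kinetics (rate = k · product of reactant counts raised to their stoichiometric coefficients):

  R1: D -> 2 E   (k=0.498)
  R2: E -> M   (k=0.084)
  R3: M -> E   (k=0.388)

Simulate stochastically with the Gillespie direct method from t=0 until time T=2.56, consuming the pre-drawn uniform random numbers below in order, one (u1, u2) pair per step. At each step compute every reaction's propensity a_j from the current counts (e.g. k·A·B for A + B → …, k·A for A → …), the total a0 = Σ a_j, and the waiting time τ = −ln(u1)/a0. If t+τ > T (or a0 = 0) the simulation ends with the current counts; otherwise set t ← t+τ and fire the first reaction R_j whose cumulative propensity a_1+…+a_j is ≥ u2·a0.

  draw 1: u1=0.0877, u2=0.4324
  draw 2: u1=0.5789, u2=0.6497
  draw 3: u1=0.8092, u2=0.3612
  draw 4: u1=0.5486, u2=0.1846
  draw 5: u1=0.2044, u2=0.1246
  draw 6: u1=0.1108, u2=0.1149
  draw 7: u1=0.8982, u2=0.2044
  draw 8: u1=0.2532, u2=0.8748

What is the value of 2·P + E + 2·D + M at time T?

Check how each reaction changes W = 2·P + E + 2·D + M (weight of products minus weight of reactants):
R1: D -> 2 E: (1·2) − (2·1) = 2 − 2 = 0
R2: E -> M: (1·1) − (1·1) = 1 − 1 = 0
R3: M -> E: (1·1) − (1·1) = 1 − 1 = 0
Every reaction leaves W unchanged, so W is conserved and no simulation is needed: W(T) = W(0) = 2·9 + 4 + 2·7 + 2 = 38

Value at T = 38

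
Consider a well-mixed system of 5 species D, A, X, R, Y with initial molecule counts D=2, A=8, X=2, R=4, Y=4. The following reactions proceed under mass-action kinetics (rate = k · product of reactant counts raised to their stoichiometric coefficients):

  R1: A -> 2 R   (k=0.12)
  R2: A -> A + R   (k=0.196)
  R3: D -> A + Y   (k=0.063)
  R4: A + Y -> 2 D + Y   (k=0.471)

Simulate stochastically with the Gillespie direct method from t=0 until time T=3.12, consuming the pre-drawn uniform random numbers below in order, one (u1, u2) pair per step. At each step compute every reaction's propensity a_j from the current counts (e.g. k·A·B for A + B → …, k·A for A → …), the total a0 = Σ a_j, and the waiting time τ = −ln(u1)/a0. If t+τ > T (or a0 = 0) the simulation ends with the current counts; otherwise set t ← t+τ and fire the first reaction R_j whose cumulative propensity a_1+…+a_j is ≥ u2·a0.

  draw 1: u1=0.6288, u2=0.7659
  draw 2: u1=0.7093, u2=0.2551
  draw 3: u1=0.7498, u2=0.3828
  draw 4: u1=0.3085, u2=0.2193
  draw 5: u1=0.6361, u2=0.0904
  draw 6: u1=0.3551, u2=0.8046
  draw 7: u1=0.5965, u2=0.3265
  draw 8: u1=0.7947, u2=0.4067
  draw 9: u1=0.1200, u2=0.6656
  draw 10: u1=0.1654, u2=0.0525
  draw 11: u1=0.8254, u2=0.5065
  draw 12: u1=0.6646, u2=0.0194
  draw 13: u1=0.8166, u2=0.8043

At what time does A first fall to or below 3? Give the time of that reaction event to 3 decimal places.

Threshold first reached at t = 0.329

t=0.000: D=2 A=8 X=2 R=4 Y=4
Draw 1: a1=0.960, a2=1.568, a3=0.126, a4=15.072, a0=17.726; τ=−ln(0.6288)/17.726=0.026 → t=0.026; u2·a0=0.7659·17.726=13.576; a1+…+a3=2.654 < 13.576 ≤ a1+…+a4=17.726 → R4 fires; D=4 A=7 X=2 R=4 Y=4
Draw 2: a1=0.840, a2=1.372, a3=0.252, a4=13.188, a0=15.652; τ=−ln(0.7093)/15.652=0.022 → t=0.048; u2·a0=0.2551·15.652=3.993; a1+…+a3=2.464 < 3.993 ≤ a1+…+a4=15.652 → R4 fires; D=6 A=6 X=2 R=4 Y=4
Draw 3: a1=0.720, a2=1.176, a3=0.378, a4=11.304, a0=13.578; τ=−ln(0.7498)/13.578=0.021 → t=0.069; u2·a0=0.3828·13.578=5.198; a1+…+a3=2.274 < 5.198 ≤ a1+…+a4=13.578 → R4 fires; D=8 A=5 X=2 R=4 Y=4
Draw 4: a1=0.600, a2=0.980, a3=0.504, a4=9.420, a0=11.504; τ=−ln(0.3085)/11.504=0.102 → t=0.172; u2·a0=0.2193·11.504=2.523; a1+…+a3=2.084 < 2.523 ≤ a1+…+a4=11.504 → R4 fires; D=10 A=4 X=2 R=4 Y=4
Draw 5: a1=0.480, a2=0.784, a3=0.630, a4=7.536, a0=9.430; τ=−ln(0.6361)/9.430=0.048 → t=0.220; u2·a0=0.0904·9.430=0.852; a1=0.480 < 0.852 ≤ a1+a2=1.264 → R2 fires; D=10 A=4 X=2 R=5 Y=4
Draw 6: a1=0.480, a2=0.784, a3=0.630, a4=7.536, a0=9.430; τ=−ln(0.3551)/9.430=0.110 → t=0.329; u2·a0=0.8046·9.430=7.587; a1+…+a3=1.894 < 7.587 ≤ a1+…+a4=9.430 → R4 fires; D=12 A=3 X=2 R=5 Y=4
Draw 7: a1=0.360, a2=0.588, a3=0.756, a4=5.652, a0=7.356; τ=−ln(0.5965)/7.356=0.070 → t=0.400; u2·a0=0.3265·7.356=2.402; a1+…+a3=1.704 < 2.402 ≤ a1+…+a4=7.356 → R4 fires; D=14 A=2 X=2 R=5 Y=4
Draw 8: a1=0.240, a2=0.392, a3=0.882, a4=3.768, a0=5.282; τ=−ln(0.7947)/5.282=0.044 → t=0.443; u2·a0=0.4067·5.282=2.148; a1+…+a3=1.514 < 2.148 ≤ a1+…+a4=5.282 → R4 fires; D=16 A=1 X=2 R=5 Y=4
Draw 9: a1=0.120, a2=0.196, a3=1.008, a4=1.884, a0=3.208; τ=−ln(0.1200)/3.208=0.661 → t=1.104; u2·a0=0.6656·3.208=2.135; a1+…+a3=1.324 < 2.135 ≤ a1+…+a4=3.208 → R4 fires; D=18 A=0 X=2 R=5 Y=4
Draw 10: a1=0.000, a2=0.000, a3=1.134, a4=0.000, a0=1.134; τ=−ln(0.1654)/1.134=1.587 → t=2.691; u2·a0=0.0525·1.134=0.060; a1+a2=0.000 < 0.060 ≤ a1+…+a3=1.134 → R3 fires; D=17 A=1 X=2 R=5 Y=5
Draw 11: a1=0.120, a2=0.196, a3=1.071, a4=2.355, a0=3.742; τ=−ln(0.8254)/3.742=0.051 → t=2.742; u2·a0=0.5065·3.742=1.895; a1+…+a3=1.387 < 1.895 ≤ a1+…+a4=3.742 → R4 fires; D=19 A=0 X=2 R=5 Y=5
Draw 12: a1=0.000, a2=0.000, a3=1.197, a4=0.000, a0=1.197; τ=−ln(0.6646)/1.197=0.341 → t=3.083; u2·a0=0.0194·1.197=0.023; a1+a2=0.000 < 0.023 ≤ a1+…+a3=1.197 → R3 fires; D=18 A=1 X=2 R=5 Y=6
Draw 13: a1=0.120, a2=0.196, a3=1.134, a4=2.826, a0=4.276; τ=−ln(0.8166)/4.276=0.047 → t=3.131 > T=3.12: stop.
A first becomes ≤ 3 when it reaches 3 at the event at t=0.329.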